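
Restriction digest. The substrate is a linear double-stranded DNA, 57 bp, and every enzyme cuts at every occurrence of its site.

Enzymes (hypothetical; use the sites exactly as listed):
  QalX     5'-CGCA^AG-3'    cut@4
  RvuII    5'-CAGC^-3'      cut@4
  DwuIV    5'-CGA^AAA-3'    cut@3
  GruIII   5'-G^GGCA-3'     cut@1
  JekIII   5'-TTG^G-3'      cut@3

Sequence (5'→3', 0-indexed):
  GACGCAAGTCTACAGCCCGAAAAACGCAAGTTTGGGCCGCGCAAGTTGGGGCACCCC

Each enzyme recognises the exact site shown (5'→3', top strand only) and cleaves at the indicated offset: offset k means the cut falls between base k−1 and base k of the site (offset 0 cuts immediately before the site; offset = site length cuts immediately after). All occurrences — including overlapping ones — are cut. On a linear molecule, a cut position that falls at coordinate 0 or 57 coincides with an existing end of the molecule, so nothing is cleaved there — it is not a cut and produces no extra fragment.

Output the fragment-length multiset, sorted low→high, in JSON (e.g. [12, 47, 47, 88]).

[1,4,5,6,6,8,8,9,10]

Site scan:
  QalX (CGCAAG, off=4): starts [2, 24, 39] → cuts [6, 28, 43]
  RvuII (CAGC, off=4): starts [12] → cuts [16]
  DwuIV (CGAAAA, off=3): starts [17] → cuts [20]
  GruIII (GGGCA, off=1): starts [48] → cuts [49]
  JekIII (TTGG, off=3): starts [31, 45] → cuts [34, 48]

Pooled cuts: [6, 16, 20, 28, 34, 43, 48, 49]

Fragment lengths:
  [0,6): 6 bp
  [6,16): 10 bp
  [16,20): 4 bp
  [20,28): 8 bp
  [28,34): 6 bp
  [34,43): 9 bp
  [43,48): 5 bp
  [48,49): 1 bp
  [49,57): 8 bp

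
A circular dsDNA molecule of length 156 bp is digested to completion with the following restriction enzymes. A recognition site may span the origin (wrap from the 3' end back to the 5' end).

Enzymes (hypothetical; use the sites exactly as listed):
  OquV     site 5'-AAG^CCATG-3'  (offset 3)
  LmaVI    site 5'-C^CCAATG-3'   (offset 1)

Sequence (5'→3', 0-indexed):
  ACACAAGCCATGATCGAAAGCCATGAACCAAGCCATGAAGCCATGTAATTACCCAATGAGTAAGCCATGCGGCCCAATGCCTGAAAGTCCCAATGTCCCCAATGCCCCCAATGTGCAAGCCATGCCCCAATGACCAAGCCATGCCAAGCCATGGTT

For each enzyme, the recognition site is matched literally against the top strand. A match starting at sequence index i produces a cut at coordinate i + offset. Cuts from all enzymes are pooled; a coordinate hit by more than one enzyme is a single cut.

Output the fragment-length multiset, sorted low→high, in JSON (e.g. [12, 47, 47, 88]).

[7,8,9,9,9,10,12,12,12,12,12,13,15,16]

Per-enzyme occurrences:
  OquV (AAGCCATG, off=3): starts [4, 17, 29, 37, 61, 116, 135, 145] → cuts [7, 20, 32, 40, 64, 119, 138, 148]
  LmaVI (CCCAATG, off=1): starts [51, 72, 88, 97, 106, 125] → cuts [52, 73, 89, 98, 107, 126]

All cut coordinates (distinct, sorted): [7, 20, 32, 40, 52, 64, 73, 89, 98, 107, 119, 126, 138, 148]

Fragment lengths:
  7→20: 13 bp
  20→32: 12 bp
  32→40: 8 bp
  40→52: 12 bp
  52→64: 12 bp
  64→73: 9 bp
  73→89: 16 bp
  89→98: 9 bp
  98→107: 9 bp
  107→119: 12 bp
  119→126: 7 bp
  126→138: 12 bp
  138→148: 10 bp
  148→7 (wrap): 156-148+7 = 15 bp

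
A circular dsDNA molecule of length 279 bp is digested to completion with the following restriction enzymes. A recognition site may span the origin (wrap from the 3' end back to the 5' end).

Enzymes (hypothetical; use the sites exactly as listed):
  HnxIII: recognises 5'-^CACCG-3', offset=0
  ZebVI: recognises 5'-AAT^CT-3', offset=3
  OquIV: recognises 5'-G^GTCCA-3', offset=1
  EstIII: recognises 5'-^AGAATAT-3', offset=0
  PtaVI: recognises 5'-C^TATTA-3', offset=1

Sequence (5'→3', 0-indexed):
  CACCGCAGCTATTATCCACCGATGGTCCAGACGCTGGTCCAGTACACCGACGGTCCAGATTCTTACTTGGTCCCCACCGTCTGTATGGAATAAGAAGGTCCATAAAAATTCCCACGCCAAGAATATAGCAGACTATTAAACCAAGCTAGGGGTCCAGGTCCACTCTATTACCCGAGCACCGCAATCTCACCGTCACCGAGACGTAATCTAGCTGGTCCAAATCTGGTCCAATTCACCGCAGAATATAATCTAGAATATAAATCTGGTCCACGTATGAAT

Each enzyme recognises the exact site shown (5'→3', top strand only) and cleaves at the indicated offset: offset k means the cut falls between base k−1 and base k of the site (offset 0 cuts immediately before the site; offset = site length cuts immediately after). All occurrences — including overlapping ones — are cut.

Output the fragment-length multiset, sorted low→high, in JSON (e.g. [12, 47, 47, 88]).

Scan for sites:
  HnxIII CACCG/0: at [0, 16, 44, 74, 176, 187, 193, 233] ⇒ [0, 16, 44, 74, 176, 187, 193, 233]
  ZebVI AATCT/3: at [182, 204, 219, 246, 259] ⇒ [185, 207, 222, 249, 262]
  OquIV GGTCCA/1: at [23, 35, 51, 96, 150, 156, 213, 224, 264] ⇒ [24, 36, 52, 97, 151, 157, 214, 225, 265]
  EstIII AGAATAT/0: at [119, 239, 251] ⇒ [119, 239, 251]
  PtaVI CTATTA/1: at [8, 132, 164] ⇒ [9, 133, 165]

Pooled cuts: [0, 9, 16, 24, 36, 44, 52, 74, 97, 119, 133, 151, 157, 165, 176, 185, 187, 193, 207, 214, 222, 225, 233, 239, 249, 251, 262, 265]

Fragments:
  0→9: 9 bp
  9→16: 7 bp
  16→24: 8 bp
  24→36: 12 bp
  36→44: 8 bp
  44→52: 8 bp
  52→74: 22 bp
  74→97: 23 bp
  97→119: 22 bp
  119→133: 14 bp
  133→151: 18 bp
  151→157: 6 bp
  157→165: 8 bp
  165→176: 11 bp
  176→185: 9 bp
  185→187: 2 bp
  187→193: 6 bp
  193→207: 14 bp
  207→214: 7 bp
  214→222: 8 bp
  222→225: 3 bp
  225→233: 8 bp
  233→239: 6 bp
  239→249: 10 bp
  249→251: 2 bp
  251→262: 11 bp
  262→265: 3 bp
  265→0 (wrap): 279-265+0 = 14 bp

[2,2,3,3,6,6,6,7,7,8,8,8,8,8,8,9,9,10,11,11,12,14,14,14,18,22,22,23]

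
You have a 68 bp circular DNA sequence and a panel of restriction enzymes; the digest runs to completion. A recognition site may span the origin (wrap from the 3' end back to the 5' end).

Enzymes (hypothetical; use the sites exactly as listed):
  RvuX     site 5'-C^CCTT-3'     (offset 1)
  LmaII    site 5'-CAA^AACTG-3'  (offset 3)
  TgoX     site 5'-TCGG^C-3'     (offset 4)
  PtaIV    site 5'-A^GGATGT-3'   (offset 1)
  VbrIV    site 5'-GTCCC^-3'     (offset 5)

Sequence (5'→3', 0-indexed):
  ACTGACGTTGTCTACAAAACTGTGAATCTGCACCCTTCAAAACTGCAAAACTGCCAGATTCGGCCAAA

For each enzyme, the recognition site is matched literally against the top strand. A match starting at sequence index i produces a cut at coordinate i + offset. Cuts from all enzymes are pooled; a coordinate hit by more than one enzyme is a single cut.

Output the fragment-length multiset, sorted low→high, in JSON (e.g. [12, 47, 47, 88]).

[4,7,8,15,16,18]

Scan for sites:
  RvuX (CCCTT, off=1): starts [32] → cuts [33]
  LmaII (CAAAACTG, off=3): starts [14, 37, 45, 64] → cuts [17, 40, 48, 67]
  TgoX (TCGGC, off=4): starts [59] → cuts [63]
  PtaIV (AGGATGT, off=1): no sites
  VbrIV (GTCCC, off=5): no sites

Pooled cuts: [17, 33, 40, 48, 63, 67]

Fragments:
  17→33: 16 bp
  33→40: 7 bp
  40→48: 8 bp
  48→63: 15 bp
  63→67: 4 bp
  67→17 (wrap): 68-67+17 = 18 bp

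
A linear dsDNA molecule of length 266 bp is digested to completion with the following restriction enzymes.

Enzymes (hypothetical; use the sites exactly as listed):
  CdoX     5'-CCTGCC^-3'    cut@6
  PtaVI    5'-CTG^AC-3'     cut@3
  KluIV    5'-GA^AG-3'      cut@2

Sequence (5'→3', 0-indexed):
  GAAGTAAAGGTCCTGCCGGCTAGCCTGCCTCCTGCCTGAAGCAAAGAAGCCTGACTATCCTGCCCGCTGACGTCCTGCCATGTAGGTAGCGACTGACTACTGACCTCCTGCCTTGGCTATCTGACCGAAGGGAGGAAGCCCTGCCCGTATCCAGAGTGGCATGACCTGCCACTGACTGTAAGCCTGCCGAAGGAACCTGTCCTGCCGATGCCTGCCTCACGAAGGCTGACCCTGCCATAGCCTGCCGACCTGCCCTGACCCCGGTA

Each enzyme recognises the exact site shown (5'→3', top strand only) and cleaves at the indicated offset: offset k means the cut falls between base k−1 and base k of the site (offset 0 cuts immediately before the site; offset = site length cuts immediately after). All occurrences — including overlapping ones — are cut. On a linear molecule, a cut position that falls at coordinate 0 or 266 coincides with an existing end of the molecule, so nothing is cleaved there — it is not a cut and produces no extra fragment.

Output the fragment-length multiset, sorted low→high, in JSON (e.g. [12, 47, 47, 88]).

Scan for sites:
  CdoX CCTGCC/6: at [11, 23, 30, 58, 73, 106, 139, 164, 182, 200, 210, 230, 240, 248] ⇒ [17, 29, 36, 64, 79, 112, 145, 170, 188, 206, 216, 236, 246, 254]
  PtaVI CTGAC/3: at [50, 66, 92, 99, 120, 171, 225, 254] ⇒ [53, 69, 95, 102, 123, 174, 228, 257]
  KluIV GAAG/2: at [0, 37, 45, 126, 134, 188, 220] ⇒ [2, 39, 47, 128, 136, 190, 222]

Pooled cuts: [2, 17, 29, 36, 39, 47, 53, 64, 69, 79, 95, 102, 112, 123, 128, 136, 145, 170, 174, 188, 190, 206, 216, 222, 228, 236, 246, 254, 257]

Fragments:
  [0,2): 2 bp
  [2,17): 15 bp
  [17,29): 12 bp
  [29,36): 7 bp
  [36,39): 3 bp
  [39,47): 8 bp
  [47,53): 6 bp
  [53,64): 11 bp
  [64,69): 5 bp
  [69,79): 10 bp
  [79,95): 16 bp
  [95,102): 7 bp
  [102,112): 10 bp
  [112,123): 11 bp
  [123,128): 5 bp
  [128,136): 8 bp
  [136,145): 9 bp
  [145,170): 25 bp
  [170,174): 4 bp
  [174,188): 14 bp
  [188,190): 2 bp
  [190,206): 16 bp
  [206,216): 10 bp
  [216,222): 6 bp
  [222,228): 6 bp
  [228,236): 8 bp
  [236,246): 10 bp
  [246,254): 8 bp
  [254,257): 3 bp
  [257,266): 9 bp

[2,2,3,3,4,5,5,6,6,6,7,7,8,8,8,8,9,9,10,10,10,10,11,11,12,14,15,16,16,25]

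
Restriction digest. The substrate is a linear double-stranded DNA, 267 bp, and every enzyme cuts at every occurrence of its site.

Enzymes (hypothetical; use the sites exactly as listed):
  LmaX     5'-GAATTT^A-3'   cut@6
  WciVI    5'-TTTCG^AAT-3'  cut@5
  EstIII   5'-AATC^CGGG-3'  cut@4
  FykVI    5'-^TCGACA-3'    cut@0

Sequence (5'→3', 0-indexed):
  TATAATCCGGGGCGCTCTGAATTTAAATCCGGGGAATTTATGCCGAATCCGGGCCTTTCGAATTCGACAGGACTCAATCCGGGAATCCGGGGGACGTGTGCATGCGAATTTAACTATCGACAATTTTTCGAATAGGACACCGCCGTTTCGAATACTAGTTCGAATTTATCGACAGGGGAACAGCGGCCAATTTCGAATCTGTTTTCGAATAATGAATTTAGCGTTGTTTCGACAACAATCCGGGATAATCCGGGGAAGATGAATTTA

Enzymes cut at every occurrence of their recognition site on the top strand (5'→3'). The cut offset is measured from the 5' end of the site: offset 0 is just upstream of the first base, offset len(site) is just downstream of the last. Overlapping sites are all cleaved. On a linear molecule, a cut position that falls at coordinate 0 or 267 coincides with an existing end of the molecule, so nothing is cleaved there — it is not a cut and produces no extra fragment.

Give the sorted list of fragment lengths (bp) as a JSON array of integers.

Scan for sites:
  LmaX GAATTTA/6: at [18, 33, 105, 161, 213, 260] ⇒ [24, 39, 111, 167, 219, 266]
  WciVI TTTCGAAT/5: at [55, 125, 145, 190, 202] ⇒ [60, 130, 150, 195, 207]
  EstIII AATCCGGG/4: at [3, 25, 45, 75, 83, 236, 246] ⇒ [7, 29, 49, 79, 87, 240, 250]
  FykVI TCGACA/0: at [63, 116, 168, 228] ⇒ [63, 116, 168, 228]

All cut coordinates (distinct, sorted): [7, 24, 29, 39, 49, 60, 63, 79, 87, 111, 116, 130, 150, 167, 168, 195, 207, 219, 228, 240, 250, 266]

Fragments:
  [0,7): 7 bp
  [7,24): 17 bp
  [24,29): 5 bp
  [29,39): 10 bp
  [39,49): 10 bp
  [49,60): 11 bp
  [60,63): 3 bp
  [63,79): 16 bp
  [79,87): 8 bp
  [87,111): 24 bp
  [111,116): 5 bp
  [116,130): 14 bp
  [130,150): 20 bp
  [150,167): 17 bp
  [167,168): 1 bp
  [168,195): 27 bp
  [195,207): 12 bp
  [207,219): 12 bp
  [219,228): 9 bp
  [228,240): 12 bp
  [240,250): 10 bp
  [250,266): 16 bp
  [266,267): 1 bp

[1,1,3,5,5,7,8,9,10,10,10,11,12,12,12,14,16,16,17,17,20,24,27]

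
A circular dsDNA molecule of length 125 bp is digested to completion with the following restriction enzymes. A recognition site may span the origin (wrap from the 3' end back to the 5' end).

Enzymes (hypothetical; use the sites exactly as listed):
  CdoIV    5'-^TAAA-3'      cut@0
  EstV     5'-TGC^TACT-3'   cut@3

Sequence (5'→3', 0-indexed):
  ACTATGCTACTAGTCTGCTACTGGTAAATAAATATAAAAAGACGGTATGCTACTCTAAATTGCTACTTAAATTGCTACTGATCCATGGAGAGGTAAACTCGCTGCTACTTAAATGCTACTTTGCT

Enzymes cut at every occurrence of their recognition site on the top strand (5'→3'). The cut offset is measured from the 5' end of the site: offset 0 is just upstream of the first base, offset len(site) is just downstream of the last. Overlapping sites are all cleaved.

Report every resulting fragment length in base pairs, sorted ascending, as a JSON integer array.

Scan for sites:
  CdoIV (TAAA, off=0): starts [24, 28, 34, 55, 67, 93, 109] → cuts [24, 28, 34, 55, 67, 93, 109]
  EstV (TGCTACT, off=3): starts [4, 15, 47, 60, 72, 102, 113, 121] → cuts [7, 18, 50, 63, 75, 105, 116, 124]

All cut coordinates (distinct, sorted): [7, 18, 24, 28, 34, 50, 55, 63, 67, 75, 93, 105, 109, 116, 124]

Fragments:
  7→18: 11 bp
  18→24: 6 bp
  24→28: 4 bp
  28→34: 6 bp
  34→50: 16 bp
  50→55: 5 bp
  55→63: 8 bp
  63→67: 4 bp
  67→75: 8 bp
  75→93: 18 bp
  93→105: 12 bp
  105→109: 4 bp
  109→116: 7 bp
  116→124: 8 bp
  124→7 (wrap): 125-124+7 = 8 bp

[4,4,4,5,6,6,7,8,8,8,8,11,12,16,18]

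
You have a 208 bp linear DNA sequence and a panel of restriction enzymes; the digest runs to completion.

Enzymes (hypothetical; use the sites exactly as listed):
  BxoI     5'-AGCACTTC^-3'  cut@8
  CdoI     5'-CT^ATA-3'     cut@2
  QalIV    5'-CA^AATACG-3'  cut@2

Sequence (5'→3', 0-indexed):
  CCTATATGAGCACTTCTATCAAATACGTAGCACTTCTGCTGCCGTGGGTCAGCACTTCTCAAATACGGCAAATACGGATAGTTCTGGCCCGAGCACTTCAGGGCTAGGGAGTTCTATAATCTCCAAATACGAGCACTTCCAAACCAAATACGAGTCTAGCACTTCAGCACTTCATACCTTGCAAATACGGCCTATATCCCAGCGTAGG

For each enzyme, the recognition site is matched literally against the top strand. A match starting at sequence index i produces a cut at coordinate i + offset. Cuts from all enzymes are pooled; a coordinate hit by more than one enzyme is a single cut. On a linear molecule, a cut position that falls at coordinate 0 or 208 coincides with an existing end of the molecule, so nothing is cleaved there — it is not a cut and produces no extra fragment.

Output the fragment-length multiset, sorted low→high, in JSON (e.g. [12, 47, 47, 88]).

[3,3,5,7,8,9,10,10,10,13,14,15,15,16,19,22,29]

Scan for sites:
  BxoI (AGCACTTC, off=8): starts [8, 28, 50, 91, 131, 157, 165] → cuts [16, 36, 58, 99, 139, 165, 173]
  CdoI (CTATA, off=2): starts [1, 113, 191] → cuts [3, 115, 193]
  QalIV (CAAATACG, off=2): starts [19, 59, 68, 123, 144, 181] → cuts [21, 61, 70, 125, 146, 183]

Pooled cuts: [3, 16, 21, 36, 58, 61, 70, 99, 115, 125, 139, 146, 165, 173, 183, 193]

Fragments:
  [0,3): 3 bp
  [3,16): 13 bp
  [16,21): 5 bp
  [21,36): 15 bp
  [36,58): 22 bp
  [58,61): 3 bp
  [61,70): 9 bp
  [70,99): 29 bp
  [99,115): 16 bp
  [115,125): 10 bp
  [125,139): 14 bp
  [139,146): 7 bp
  [146,165): 19 bp
  [165,173): 8 bp
  [173,183): 10 bp
  [183,193): 10 bp
  [193,208): 15 bp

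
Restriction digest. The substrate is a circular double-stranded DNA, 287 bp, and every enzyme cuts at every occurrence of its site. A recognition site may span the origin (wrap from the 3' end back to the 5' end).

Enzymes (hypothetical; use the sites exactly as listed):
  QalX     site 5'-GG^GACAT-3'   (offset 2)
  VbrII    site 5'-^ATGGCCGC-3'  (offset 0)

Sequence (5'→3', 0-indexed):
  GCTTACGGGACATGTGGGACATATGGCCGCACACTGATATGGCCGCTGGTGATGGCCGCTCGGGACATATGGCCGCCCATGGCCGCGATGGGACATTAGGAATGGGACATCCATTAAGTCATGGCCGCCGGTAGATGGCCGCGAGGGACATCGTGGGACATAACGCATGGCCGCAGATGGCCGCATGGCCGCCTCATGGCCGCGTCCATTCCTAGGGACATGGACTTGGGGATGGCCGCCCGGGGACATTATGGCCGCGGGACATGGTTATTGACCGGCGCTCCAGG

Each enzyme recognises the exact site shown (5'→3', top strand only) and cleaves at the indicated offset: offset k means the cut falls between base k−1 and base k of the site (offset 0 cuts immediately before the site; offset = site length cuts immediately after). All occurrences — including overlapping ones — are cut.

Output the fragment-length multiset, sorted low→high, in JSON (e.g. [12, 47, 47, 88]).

Site scan:
  QalX GGGACAT/2: at [6, 15, 61, 89, 103, 144, 154, 214, 242, 258] ⇒ [8, 17, 63, 91, 105, 146, 156, 216, 244, 260]
  VbrII ATGGCCGC/0: at [22, 38, 51, 68, 78, 120, 134, 166, 176, 184, 195, 231, 250] ⇒ [22, 38, 51, 68, 78, 120, 134, 166, 176, 184, 195, 231, 250]

All cut coordinates (distinct, sorted): [8, 17, 22, 38, 51, 63, 68, 78, 91, 105, 120, 134, 146, 156, 166, 176, 184, 195, 216, 231, 244, 250, 260]

Fragment lengths:
  8→17: 9 bp
  17→22: 5 bp
  22→38: 16 bp
  38→51: 13 bp
  51→63: 12 bp
  63→68: 5 bp
  68→78: 10 bp
  78→91: 13 bp
  91→105: 14 bp
  105→120: 15 bp
  120→134: 14 bp
  134→146: 12 bp
  146→156: 10 bp
  156→166: 10 bp
  166→176: 10 bp
  176→184: 8 bp
  184→195: 11 bp
  195→216: 21 bp
  216→231: 15 bp
  231→244: 13 bp
  244→250: 6 bp
  250→260: 10 bp
  260→8 (wrap): 287-260+8 = 35 bp

[5,5,6,8,9,10,10,10,10,10,11,12,12,13,13,13,14,14,15,15,16,21,35]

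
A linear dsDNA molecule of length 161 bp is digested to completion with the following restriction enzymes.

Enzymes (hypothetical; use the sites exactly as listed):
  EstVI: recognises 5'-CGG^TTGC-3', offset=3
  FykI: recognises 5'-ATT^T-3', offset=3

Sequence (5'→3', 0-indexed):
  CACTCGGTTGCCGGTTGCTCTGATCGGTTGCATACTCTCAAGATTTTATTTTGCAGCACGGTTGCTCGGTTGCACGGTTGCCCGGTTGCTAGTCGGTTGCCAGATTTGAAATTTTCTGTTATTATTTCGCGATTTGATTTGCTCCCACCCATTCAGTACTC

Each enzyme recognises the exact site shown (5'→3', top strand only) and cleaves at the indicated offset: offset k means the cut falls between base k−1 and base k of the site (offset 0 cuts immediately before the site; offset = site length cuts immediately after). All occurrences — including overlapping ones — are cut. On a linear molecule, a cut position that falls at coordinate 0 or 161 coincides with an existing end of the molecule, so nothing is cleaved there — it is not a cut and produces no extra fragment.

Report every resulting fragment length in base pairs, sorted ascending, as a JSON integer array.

[5,5,7,7,7,8,8,8,8,10,11,11,13,13,18,22]

Scan for sites:
  EstVI CGGTTGC/3: at [4, 11, 24, 58, 66, 74, 82, 93] ⇒ [7, 14, 27, 61, 69, 77, 85, 96]
  FykI ATTT/3: at [42, 47, 103, 110, 123, 131, 136] ⇒ [45, 50, 106, 113, 126, 134, 139]

All cut coordinates (distinct, sorted): [7, 14, 27, 45, 50, 61, 69, 77, 85, 96, 106, 113, 126, 134, 139]

Fragments:
  [0,7): 7 bp
  [7,14): 7 bp
  [14,27): 13 bp
  [27,45): 18 bp
  [45,50): 5 bp
  [50,61): 11 bp
  [61,69): 8 bp
  [69,77): 8 bp
  [77,85): 8 bp
  [85,96): 11 bp
  [96,106): 10 bp
  [106,113): 7 bp
  [113,126): 13 bp
  [126,134): 8 bp
  [134,139): 5 bp
  [139,161): 22 bp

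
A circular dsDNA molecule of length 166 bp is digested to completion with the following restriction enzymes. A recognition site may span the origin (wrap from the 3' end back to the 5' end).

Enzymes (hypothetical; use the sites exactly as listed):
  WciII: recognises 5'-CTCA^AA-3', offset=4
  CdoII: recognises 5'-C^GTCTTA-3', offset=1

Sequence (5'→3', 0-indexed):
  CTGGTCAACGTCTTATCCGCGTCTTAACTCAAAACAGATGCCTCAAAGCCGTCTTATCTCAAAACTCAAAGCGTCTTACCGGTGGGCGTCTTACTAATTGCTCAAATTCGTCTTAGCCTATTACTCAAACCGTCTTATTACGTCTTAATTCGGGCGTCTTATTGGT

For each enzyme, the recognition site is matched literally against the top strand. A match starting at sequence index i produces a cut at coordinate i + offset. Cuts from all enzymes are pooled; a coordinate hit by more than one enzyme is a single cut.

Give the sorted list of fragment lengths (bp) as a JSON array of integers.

Site scan:
  WciII (CTCAAA, off=4): starts [27, 41, 57, 64, 100, 123] → cuts [31, 45, 61, 68, 104, 127]
  CdoII (CGTCTTA, off=1): starts [8, 19, 49, 71, 86, 108, 130, 140, 154] → cuts [9, 20, 50, 72, 87, 109, 131, 141, 155]

Pooled cuts: [9, 20, 31, 45, 50, 61, 68, 72, 87, 104, 109, 127, 131, 141, 155]

Fragment lengths:
  9→20: 11 bp
  20→31: 11 bp
  31→45: 14 bp
  45→50: 5 bp
  50→61: 11 bp
  61→68: 7 bp
  68→72: 4 bp
  72→87: 15 bp
  87→104: 17 bp
  104→109: 5 bp
  109→127: 18 bp
  127→131: 4 bp
  131→141: 10 bp
  141→155: 14 bp
  155→9 (wrap): 166-155+9 = 20 bp

[4,4,5,5,7,10,11,11,11,14,14,15,17,18,20]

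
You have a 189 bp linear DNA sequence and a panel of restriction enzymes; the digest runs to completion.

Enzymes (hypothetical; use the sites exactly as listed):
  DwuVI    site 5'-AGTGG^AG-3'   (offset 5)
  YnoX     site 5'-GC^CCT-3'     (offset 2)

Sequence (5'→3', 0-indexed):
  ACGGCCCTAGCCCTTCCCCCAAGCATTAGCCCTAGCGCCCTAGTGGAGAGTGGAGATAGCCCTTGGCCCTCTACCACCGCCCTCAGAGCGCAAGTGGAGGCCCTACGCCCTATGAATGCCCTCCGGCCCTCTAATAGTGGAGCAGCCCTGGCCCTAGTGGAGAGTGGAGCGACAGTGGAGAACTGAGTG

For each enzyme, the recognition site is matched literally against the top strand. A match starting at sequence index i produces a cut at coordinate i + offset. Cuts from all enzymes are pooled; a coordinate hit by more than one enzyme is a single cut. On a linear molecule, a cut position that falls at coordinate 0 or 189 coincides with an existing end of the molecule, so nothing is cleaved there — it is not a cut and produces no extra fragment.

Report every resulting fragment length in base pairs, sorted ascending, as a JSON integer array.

Site scan:
  DwuVI AGTGGAG/5: at [41, 48, 92, 135, 155, 162, 173] ⇒ [46, 53, 97, 140, 160, 167, 178]
  YnoX GCCCT/2: at [3, 9, 28, 36, 58, 65, 78, 99, 106, 117, 125, 144, 150] ⇒ [5, 11, 30, 38, 60, 67, 80, 101, 108, 119, 127, 146, 152]

All cut coordinates (distinct, sorted): [5, 11, 30, 38, 46, 53, 60, 67, 80, 97, 101, 108, 119, 127, 140, 146, 152, 160, 167, 178]

Fragments:
  [0,5): 5 bp
  [5,11): 6 bp
  [11,30): 19 bp
  [30,38): 8 bp
  [38,46): 8 bp
  [46,53): 7 bp
  [53,60): 7 bp
  [60,67): 7 bp
  [67,80): 13 bp
  [80,97): 17 bp
  [97,101): 4 bp
  [101,108): 7 bp
  [108,119): 11 bp
  [119,127): 8 bp
  [127,140): 13 bp
  [140,146): 6 bp
  [146,152): 6 bp
  [152,160): 8 bp
  [160,167): 7 bp
  [167,178): 11 bp
  [178,189): 11 bp

[4,5,6,6,6,7,7,7,7,7,8,8,8,8,11,11,11,13,13,17,19]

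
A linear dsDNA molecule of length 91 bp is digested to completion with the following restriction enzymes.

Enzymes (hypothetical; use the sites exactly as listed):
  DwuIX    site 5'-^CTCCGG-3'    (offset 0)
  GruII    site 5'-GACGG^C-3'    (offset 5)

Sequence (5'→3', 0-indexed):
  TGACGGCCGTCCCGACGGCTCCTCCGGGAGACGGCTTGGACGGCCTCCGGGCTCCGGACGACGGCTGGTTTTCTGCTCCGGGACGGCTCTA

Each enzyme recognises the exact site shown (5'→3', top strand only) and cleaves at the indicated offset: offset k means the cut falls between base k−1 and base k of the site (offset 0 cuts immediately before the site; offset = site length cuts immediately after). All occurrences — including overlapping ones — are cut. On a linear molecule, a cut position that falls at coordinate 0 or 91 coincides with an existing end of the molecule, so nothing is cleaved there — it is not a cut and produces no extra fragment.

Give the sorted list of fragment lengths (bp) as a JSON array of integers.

[1,3,5,6,7,9,11,11,12,13,13]

Scan for sites:
  DwuIX (CTCCGG, off=0): starts [21, 44, 51, 75] → cuts [21, 44, 51, 75]
  GruII (GACGGC, off=5): starts [1, 13, 29, 38, 59, 81] → cuts [6, 18, 34, 43, 64, 86]

Pooled cuts: [6, 18, 21, 34, 43, 44, 51, 64, 75, 86]

Fragment lengths:
  [0,6): 6 bp
  [6,18): 12 bp
  [18,21): 3 bp
  [21,34): 13 bp
  [34,43): 9 bp
  [43,44): 1 bp
  [44,51): 7 bp
  [51,64): 13 bp
  [64,75): 11 bp
  [75,86): 11 bp
  [86,91): 5 bp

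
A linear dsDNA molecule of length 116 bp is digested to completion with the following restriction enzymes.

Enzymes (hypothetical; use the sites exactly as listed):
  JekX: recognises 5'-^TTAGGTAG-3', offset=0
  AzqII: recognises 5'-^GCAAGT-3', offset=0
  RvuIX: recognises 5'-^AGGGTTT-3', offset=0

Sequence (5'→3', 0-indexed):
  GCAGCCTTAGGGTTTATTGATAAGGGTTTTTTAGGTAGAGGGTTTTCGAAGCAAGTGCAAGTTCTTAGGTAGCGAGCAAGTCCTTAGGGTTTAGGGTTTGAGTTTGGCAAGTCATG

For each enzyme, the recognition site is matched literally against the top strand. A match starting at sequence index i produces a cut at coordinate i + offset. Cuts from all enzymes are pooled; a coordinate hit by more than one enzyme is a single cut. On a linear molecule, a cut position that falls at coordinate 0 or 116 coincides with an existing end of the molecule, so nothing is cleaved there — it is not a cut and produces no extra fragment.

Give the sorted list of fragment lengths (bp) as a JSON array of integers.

Site scan:
  JekX TTAGGTAG/0: at [30, 64] ⇒ [30, 64]
  AzqII GCAAGT/0: at [50, 56, 75, 106] ⇒ [50, 56, 75, 106]
  RvuIX AGGGTTT/0: at [8, 22, 38, 85, 92] ⇒ [8, 22, 38, 85, 92]

All cut coordinates (distinct, sorted): [8, 22, 30, 38, 50, 56, 64, 75, 85, 92, 106]

Fragments:
  [0,8): 8 bp
  [8,22): 14 bp
  [22,30): 8 bp
  [30,38): 8 bp
  [38,50): 12 bp
  [50,56): 6 bp
  [56,64): 8 bp
  [64,75): 11 bp
  [75,85): 10 bp
  [85,92): 7 bp
  [92,106): 14 bp
  [106,116): 10 bp

[6,7,8,8,8,8,10,10,11,12,14,14]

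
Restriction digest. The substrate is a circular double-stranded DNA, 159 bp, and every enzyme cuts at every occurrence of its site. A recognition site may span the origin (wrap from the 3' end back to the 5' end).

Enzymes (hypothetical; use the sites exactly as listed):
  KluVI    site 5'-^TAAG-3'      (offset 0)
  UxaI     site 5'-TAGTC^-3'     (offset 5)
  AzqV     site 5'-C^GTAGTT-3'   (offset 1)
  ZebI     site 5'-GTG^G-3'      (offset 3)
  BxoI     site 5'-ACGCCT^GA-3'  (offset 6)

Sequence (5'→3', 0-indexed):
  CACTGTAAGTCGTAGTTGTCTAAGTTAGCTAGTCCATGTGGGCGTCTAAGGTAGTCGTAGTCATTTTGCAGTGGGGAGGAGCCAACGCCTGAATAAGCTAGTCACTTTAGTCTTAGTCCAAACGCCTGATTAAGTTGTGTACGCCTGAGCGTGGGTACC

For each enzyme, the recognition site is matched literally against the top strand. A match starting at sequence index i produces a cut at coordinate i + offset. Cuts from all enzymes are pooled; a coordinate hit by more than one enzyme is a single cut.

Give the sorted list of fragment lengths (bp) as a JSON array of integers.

Scan for sites:
  KluVI (TAAG, off=0): starts [5, 20, 46, 93, 130] → cuts [5, 20, 46, 93, 130]
  UxaI (TAGTC, off=5): starts [29, 51, 57, 98, 107, 113] → cuts [34, 56, 62, 103, 112, 118]
  AzqV (CGTAGTT, off=1): starts [10] → cuts [11]
  ZebI (GTGG, off=3): starts [37, 70, 150] → cuts [40, 73, 153]
  BxoI (ACGCCTGA, off=6): starts [84, 121, 140] → cuts [90, 127, 146]

Pooled cuts: [5, 11, 20, 34, 40, 46, 56, 62, 73, 90, 93, 103, 112, 118, 127, 130, 146, 153]

Fragments:
  5→11: 6 bp
  11→20: 9 bp
  20→34: 14 bp
  34→40: 6 bp
  40→46: 6 bp
  46→56: 10 bp
  56→62: 6 bp
  62→73: 11 bp
  73→90: 17 bp
  90→93: 3 bp
  93→103: 10 bp
  103→112: 9 bp
  112→118: 6 bp
  118→127: 9 bp
  127→130: 3 bp
  130→146: 16 bp
  146→153: 7 bp
  153→5 (wrap): 159-153+5 = 11 bp

[3,3,6,6,6,6,6,7,9,9,9,10,10,11,11,14,16,17]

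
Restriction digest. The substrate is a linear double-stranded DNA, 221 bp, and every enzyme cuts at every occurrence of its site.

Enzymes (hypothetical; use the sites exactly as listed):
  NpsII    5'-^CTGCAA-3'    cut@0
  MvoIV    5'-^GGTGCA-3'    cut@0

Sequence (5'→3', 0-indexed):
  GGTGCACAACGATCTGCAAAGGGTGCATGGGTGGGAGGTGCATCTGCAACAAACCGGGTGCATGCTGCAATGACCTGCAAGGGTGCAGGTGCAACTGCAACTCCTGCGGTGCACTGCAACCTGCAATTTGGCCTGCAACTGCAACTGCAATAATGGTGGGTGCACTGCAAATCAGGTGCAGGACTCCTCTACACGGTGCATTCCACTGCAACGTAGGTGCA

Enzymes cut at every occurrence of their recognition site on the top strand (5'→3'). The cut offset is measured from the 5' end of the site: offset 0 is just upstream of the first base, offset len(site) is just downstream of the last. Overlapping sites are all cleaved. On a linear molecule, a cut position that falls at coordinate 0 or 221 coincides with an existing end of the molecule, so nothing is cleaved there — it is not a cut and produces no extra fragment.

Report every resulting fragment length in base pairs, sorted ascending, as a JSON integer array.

[6,6,6,6,6,6,7,7,7,7,8,8,10,10,10,11,12,13,13,13,14,15,20]

Scan for sites:
  NpsII (CTGCAA, off=0): starts [13, 43, 64, 74, 94, 113, 120, 132, 138, 144, 164, 205] → cuts [13, 43, 64, 74, 94, 113, 120, 132, 138, 144, 164, 205]
  MvoIV (GGTGCA, off=0): starts [0, 21, 36, 56, 81, 87, 107, 158, 174, 194, 215] → cuts [21, 36, 56, 81, 87, 107, 158, 174, 194, 215] (position 0 is a terminus of the linear molecule — no cut)

All cut coordinates (distinct, sorted): [13, 21, 36, 43, 56, 64, 74, 81, 87, 94, 107, 113, 120, 132, 138, 144, 158, 164, 174, 194, 205, 215]

Fragment lengths:
  [0,13): 13 bp
  [13,21): 8 bp
  [21,36): 15 bp
  [36,43): 7 bp
  [43,56): 13 bp
  [56,64): 8 bp
  [64,74): 10 bp
  [74,81): 7 bp
  [81,87): 6 bp
  [87,94): 7 bp
  [94,107): 13 bp
  [107,113): 6 bp
  [113,120): 7 bp
  [120,132): 12 bp
  [132,138): 6 bp
  [138,144): 6 bp
  [144,158): 14 bp
  [158,164): 6 bp
  [164,174): 10 bp
  [174,194): 20 bp
  [194,205): 11 bp
  [205,215): 10 bp
  [215,221): 6 bp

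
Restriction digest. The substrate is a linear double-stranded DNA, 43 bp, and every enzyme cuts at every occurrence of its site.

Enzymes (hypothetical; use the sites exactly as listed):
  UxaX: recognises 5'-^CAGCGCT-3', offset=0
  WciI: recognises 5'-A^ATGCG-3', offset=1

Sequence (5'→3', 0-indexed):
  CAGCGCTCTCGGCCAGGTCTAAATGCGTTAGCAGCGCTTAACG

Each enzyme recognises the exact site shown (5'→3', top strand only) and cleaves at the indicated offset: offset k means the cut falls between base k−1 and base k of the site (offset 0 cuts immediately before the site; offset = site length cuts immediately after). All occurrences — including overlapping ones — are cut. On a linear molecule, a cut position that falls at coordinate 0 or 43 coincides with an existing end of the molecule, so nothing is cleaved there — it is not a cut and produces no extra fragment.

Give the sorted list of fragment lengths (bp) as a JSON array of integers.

Site scan:
  UxaX (CAGCGCT, off=0): starts [0, 31] → cuts [31] (position 0 is a terminus of the linear molecule — no cut)
  WciI (AATGCG, off=1): starts [21] → cuts [22]

All cut coordinates (distinct, sorted): [22, 31]

Fragments:
  [0,22): 22 bp
  [22,31): 9 bp
  [31,43): 12 bp

[9,12,22]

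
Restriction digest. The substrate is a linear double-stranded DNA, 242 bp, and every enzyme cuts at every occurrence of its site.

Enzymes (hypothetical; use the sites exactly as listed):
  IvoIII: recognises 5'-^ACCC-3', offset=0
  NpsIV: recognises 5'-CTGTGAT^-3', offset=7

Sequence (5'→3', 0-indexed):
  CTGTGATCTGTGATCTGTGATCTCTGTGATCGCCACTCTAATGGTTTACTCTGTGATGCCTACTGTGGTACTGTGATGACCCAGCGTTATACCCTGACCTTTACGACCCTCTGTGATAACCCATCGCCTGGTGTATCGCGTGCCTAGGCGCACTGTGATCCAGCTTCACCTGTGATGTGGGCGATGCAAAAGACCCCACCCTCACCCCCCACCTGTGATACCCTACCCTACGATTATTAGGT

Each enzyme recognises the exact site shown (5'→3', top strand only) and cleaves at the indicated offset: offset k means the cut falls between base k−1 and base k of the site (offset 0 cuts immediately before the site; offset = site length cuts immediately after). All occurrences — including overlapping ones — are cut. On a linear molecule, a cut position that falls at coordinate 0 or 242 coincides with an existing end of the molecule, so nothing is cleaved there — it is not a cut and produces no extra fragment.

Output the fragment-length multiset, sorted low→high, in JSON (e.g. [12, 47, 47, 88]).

Per-enzyme occurrences:
  IvoIII (ACCC, off=0): starts [78, 90, 105, 118, 192, 197, 203, 219, 224] → cuts [78, 90, 105, 118, 192, 197, 203, 219, 224]
  NpsIV (CTGTGAT, off=7): starts [0, 7, 14, 23, 50, 70, 110, 152, 169, 212] → cuts [7, 14, 21, 30, 57, 77, 117, 159, 176, 219]

All cut coordinates (distinct, sorted): [7, 14, 21, 30, 57, 77, 78, 90, 105, 117, 118, 159, 176, 192, 197, 203, 219, 224]

Fragments:
  [0,7): 7 bp
  [7,14): 7 bp
  [14,21): 7 bp
  [21,30): 9 bp
  [30,57): 27 bp
  [57,77): 20 bp
  [77,78): 1 bp
  [78,90): 12 bp
  [90,105): 15 bp
  [105,117): 12 bp
  [117,118): 1 bp
  [118,159): 41 bp
  [159,176): 17 bp
  [176,192): 16 bp
  [192,197): 5 bp
  [197,203): 6 bp
  [203,219): 16 bp
  [219,224): 5 bp
  [224,242): 18 bp

[1,1,5,5,6,7,7,7,9,12,12,15,16,16,17,18,20,27,41]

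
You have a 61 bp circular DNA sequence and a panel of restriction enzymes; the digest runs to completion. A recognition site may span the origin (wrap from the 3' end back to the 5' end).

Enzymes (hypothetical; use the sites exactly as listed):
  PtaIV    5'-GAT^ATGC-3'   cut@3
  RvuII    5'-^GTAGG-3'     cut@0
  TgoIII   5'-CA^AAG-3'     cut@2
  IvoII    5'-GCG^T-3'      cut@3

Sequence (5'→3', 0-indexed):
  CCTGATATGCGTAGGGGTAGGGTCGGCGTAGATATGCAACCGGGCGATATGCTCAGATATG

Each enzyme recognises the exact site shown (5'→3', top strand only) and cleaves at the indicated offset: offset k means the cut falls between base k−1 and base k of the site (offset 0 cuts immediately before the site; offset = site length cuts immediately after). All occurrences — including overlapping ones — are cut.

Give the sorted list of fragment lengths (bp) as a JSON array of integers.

Site scan:
  PtaIV (GATATGC, off=3): starts [3, 30, 45, 55] → cuts [6, 33, 48, 58]
  RvuII (GTAGG, off=0): starts [10, 16] → cuts [10, 16]
  TgoIII (CAAAG, off=2): no sites
  IvoII (GCGT, off=3): starts [8, 25] → cuts [11, 28]

Pooled cuts: [6, 10, 11, 16, 28, 33, 48, 58]

Fragments:
  6→10: 4 bp
  10→11: 1 bp
  11→16: 5 bp
  16→28: 12 bp
  28→33: 5 bp
  33→48: 15 bp
  48→58: 10 bp
  58→6 (wrap): 61-58+6 = 9 bp

[1,4,5,5,9,10,12,15]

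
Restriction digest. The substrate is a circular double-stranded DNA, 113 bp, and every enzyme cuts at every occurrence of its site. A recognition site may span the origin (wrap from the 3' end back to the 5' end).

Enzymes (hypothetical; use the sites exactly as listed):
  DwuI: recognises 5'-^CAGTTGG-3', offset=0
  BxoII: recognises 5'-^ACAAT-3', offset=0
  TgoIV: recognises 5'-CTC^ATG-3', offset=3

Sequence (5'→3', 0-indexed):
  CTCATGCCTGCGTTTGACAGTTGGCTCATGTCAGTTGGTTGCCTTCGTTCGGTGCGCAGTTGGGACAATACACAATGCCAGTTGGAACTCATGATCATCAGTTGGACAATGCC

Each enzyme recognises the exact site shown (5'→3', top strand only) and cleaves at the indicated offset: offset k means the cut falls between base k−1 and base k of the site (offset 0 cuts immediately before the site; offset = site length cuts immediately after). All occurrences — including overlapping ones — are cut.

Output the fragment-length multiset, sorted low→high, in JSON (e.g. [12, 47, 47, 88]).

[4,7,7,7,8,8,10,11,12,14,25]

Per-enzyme occurrences:
  DwuI CAGTTGG/0: at [17, 31, 56, 78, 98] ⇒ [17, 31, 56, 78, 98]
  BxoII ACAAT/0: at [64, 71, 105] ⇒ [64, 71, 105]
  TgoIV CTCATG/3: at [0, 24, 87] ⇒ [3, 27, 90]

Pooled cuts: [3, 17, 27, 31, 56, 64, 71, 78, 90, 98, 105]

Fragments:
  3→17: 14 bp
  17→27: 10 bp
  27→31: 4 bp
  31→56: 25 bp
  56→64: 8 bp
  64→71: 7 bp
  71→78: 7 bp
  78→90: 12 bp
  90→98: 8 bp
  98→105: 7 bp
  105→3 (wrap): 113-105+3 = 11 bp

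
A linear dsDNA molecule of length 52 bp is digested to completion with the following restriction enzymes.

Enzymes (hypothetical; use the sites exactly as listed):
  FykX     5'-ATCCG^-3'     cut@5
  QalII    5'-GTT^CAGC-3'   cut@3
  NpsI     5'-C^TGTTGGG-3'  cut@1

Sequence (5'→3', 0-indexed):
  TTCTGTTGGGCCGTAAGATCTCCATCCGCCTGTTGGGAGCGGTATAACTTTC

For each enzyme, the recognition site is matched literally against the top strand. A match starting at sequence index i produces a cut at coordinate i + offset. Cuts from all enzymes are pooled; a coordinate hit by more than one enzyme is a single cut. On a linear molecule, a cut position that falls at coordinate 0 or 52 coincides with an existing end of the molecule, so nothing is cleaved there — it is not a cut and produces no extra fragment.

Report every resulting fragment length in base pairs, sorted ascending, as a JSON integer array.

Scan for sites:
  FykX ATCCG/5: at [23] ⇒ [28]
  QalII (GTTCAGC, off=3): no sites
  NpsI CTGTTGGG/1: at [2, 29] ⇒ [3, 30]

Pooled cuts: [3, 28, 30]

Fragment lengths:
  [0,3): 3 bp
  [3,28): 25 bp
  [28,30): 2 bp
  [30,52): 22 bp

[2,3,22,25]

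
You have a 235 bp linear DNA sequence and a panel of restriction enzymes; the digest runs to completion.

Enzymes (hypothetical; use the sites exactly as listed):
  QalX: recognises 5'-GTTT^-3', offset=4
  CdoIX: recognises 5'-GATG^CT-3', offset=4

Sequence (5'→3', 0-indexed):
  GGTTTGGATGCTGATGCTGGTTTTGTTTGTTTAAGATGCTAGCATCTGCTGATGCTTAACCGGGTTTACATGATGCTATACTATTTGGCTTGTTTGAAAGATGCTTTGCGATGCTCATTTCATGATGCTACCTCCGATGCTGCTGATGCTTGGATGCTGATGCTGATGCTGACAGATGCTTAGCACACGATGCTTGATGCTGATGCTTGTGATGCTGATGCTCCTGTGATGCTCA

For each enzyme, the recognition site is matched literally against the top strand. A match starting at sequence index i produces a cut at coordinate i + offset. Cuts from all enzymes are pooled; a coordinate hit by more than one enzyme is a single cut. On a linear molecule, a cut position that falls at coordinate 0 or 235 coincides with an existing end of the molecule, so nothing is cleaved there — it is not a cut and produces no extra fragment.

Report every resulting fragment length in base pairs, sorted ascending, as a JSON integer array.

Per-enzyme occurrences:
  QalX GTTT/4: at [1, 19, 24, 28, 63, 91] ⇒ [5, 23, 28, 32, 67, 95]
  CdoIX GATGCT/4: at [6, 12, 34, 50, 71, 99, 109, 123, 135, 144, 152, 158, 164, 174, 188, 195, 201, 210, 216, 227] ⇒ [10, 16, 38, 54, 75, 103, 113, 127, 139, 148, 156, 162, 168, 178, 192, 199, 205, 214, 220, 231]

Pooled cuts: [5, 10, 16, 23, 28, 32, 38, 54, 67, 75, 95, 103, 113, 127, 139, 148, 156, 162, 168, 178, 192, 199, 205, 214, 220, 231]

Fragments:
  [0,5): 5 bp
  [5,10): 5 bp
  [10,16): 6 bp
  [16,23): 7 bp
  [23,28): 5 bp
  [28,32): 4 bp
  [32,38): 6 bp
  [38,54): 16 bp
  [54,67): 13 bp
  [67,75): 8 bp
  [75,95): 20 bp
  [95,103): 8 bp
  [103,113): 10 bp
  [113,127): 14 bp
  [127,139): 12 bp
  [139,148): 9 bp
  [148,156): 8 bp
  [156,162): 6 bp
  [162,168): 6 bp
  [168,178): 10 bp
  [178,192): 14 bp
  [192,199): 7 bp
  [199,205): 6 bp
  [205,214): 9 bp
  [214,220): 6 bp
  [220,231): 11 bp
  [231,235): 4 bp

[4,4,5,5,5,6,6,6,6,6,6,7,7,8,8,8,9,9,10,10,11,12,13,14,14,16,20]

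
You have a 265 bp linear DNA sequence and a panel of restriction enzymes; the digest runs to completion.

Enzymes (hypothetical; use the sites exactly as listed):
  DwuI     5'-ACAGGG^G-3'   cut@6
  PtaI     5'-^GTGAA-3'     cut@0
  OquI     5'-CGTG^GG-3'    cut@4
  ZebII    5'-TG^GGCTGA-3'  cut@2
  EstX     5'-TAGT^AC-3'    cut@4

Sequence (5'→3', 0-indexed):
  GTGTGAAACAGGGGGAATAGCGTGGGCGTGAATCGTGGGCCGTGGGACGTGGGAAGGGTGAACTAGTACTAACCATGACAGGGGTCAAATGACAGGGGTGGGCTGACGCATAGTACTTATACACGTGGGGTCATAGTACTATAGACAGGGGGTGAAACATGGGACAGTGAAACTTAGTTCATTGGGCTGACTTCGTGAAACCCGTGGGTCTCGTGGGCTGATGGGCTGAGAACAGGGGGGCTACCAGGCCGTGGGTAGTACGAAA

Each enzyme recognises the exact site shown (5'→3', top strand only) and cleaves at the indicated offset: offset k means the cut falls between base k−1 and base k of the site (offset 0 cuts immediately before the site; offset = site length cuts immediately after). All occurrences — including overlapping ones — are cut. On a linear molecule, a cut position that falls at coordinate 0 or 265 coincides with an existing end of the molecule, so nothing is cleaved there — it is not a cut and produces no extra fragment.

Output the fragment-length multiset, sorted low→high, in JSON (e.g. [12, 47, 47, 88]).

[1,2,3,3,6,6,6,7,7,8,9,10,10,10,10,11,11,12,13,13,14,14,14,15,16,16,18]

Site scan:
  DwuI (ACAGGGG, off=6): starts [7, 77, 91, 144, 231] → cuts [13, 83, 97, 150, 237]
  PtaI (GTGAA, off=0): starts [2, 27, 57, 151, 166, 194] → cuts [2, 27, 57, 151, 166, 194]
  OquI (CGTGGG, off=4): starts [20, 33, 40, 47, 123, 202, 211, 249] → cuts [24, 37, 44, 51, 127, 206, 215, 253]
  ZebII (TGGGCTGA, off=2): starts [98, 182, 213, 221] → cuts [100, 184, 215, 223]
  EstX (TAGTAC, off=4): starts [63, 110, 133, 255] → cuts [67, 114, 137, 259]

All cut coordinates (distinct, sorted): [2, 13, 24, 27, 37, 44, 51, 57, 67, 83, 97, 100, 114, 127, 137, 150, 151, 166, 184, 194, 206, 215, 223, 237, 253, 259]

Fragment lengths:
  [0,2): 2 bp
  [2,13): 11 bp
  [13,24): 11 bp
  [24,27): 3 bp
  [27,37): 10 bp
  [37,44): 7 bp
  [44,51): 7 bp
  [51,57): 6 bp
  [57,67): 10 bp
  [67,83): 16 bp
  [83,97): 14 bp
  [97,100): 3 bp
  [100,114): 14 bp
  [114,127): 13 bp
  [127,137): 10 bp
  [137,150): 13 bp
  [150,151): 1 bp
  [151,166): 15 bp
  [166,184): 18 bp
  [184,194): 10 bp
  [194,206): 12 bp
  [206,215): 9 bp
  [215,223): 8 bp
  [223,237): 14 bp
  [237,253): 16 bp
  [253,259): 6 bp
  [259,265): 6 bp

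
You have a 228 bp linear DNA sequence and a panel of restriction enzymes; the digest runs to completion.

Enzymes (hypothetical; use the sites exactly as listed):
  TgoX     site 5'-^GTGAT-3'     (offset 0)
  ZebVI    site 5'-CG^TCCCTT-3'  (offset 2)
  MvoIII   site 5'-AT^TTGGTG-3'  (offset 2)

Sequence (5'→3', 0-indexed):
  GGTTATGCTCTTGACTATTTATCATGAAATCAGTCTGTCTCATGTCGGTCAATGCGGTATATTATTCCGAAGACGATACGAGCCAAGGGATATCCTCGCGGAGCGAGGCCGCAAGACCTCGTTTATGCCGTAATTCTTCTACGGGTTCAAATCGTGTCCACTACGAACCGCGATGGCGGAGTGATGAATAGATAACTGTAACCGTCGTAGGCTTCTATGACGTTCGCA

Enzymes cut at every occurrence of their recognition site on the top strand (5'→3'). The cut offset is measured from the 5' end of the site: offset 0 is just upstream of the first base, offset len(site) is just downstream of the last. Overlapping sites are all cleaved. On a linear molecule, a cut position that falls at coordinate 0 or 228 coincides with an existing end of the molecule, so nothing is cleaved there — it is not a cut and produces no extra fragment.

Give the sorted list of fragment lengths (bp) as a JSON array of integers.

Site scan:
  TgoX GTGAT/0: at [180] ⇒ [180]
  ZebVI (CGTCCCTT, off=2): no sites
  MvoIII (ATTTGGTG, off=2): no sites

Pooled cuts: [180]

Fragment lengths:
  [0,180): 180 bp
  [180,228): 48 bp

[48,180]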